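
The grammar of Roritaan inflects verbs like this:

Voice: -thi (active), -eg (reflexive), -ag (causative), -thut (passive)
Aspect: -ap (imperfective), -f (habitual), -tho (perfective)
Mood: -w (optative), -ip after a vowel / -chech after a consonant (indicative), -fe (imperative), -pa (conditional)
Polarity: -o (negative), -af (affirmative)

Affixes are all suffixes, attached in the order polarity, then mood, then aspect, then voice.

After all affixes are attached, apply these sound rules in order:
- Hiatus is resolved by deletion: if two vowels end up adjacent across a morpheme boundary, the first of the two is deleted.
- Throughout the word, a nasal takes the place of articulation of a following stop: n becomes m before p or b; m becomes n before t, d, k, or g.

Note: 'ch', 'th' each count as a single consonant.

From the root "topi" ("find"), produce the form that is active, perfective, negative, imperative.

topofethothi

Attach polarity negative -o → topio.
Attach mood imperative -fe → topiofe.
Attach aspect perfective -tho → topiofetho.
Attach voice active -thi → topiofethothi.
Apply vowel deletion: topiofethothi → topofethothi.
Nasal assimilation: no change.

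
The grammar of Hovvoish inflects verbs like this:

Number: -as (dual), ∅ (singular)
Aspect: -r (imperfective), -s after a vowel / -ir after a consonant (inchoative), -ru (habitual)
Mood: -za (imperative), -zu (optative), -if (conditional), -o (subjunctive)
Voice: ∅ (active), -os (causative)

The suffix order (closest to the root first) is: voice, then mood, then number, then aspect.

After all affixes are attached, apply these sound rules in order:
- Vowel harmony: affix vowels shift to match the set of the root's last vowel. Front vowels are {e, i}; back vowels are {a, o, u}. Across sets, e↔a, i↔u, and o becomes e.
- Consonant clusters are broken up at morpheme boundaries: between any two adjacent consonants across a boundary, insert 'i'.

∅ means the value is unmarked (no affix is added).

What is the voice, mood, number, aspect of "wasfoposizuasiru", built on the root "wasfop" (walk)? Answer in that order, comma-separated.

causative, optative, dual, habitual

Segment: wasfop-os-zu-as-ru.
voice: -os → causative.
mood: -zu → optative.
number: -as → dual.
aspect: -ru → habitual.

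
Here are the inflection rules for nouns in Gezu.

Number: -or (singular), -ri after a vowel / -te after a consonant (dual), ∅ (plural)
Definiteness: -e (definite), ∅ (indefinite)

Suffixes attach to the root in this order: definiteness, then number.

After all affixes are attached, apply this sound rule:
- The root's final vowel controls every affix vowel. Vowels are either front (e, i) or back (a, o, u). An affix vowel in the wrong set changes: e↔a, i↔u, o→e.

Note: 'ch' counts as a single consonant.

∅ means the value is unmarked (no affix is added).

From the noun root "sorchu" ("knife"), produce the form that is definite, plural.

Attach definiteness definite -e → sorchue.
number = plural: zero marking, form stays sorchue.
Apply vowel harmony: sorchue → sorchua.

sorchua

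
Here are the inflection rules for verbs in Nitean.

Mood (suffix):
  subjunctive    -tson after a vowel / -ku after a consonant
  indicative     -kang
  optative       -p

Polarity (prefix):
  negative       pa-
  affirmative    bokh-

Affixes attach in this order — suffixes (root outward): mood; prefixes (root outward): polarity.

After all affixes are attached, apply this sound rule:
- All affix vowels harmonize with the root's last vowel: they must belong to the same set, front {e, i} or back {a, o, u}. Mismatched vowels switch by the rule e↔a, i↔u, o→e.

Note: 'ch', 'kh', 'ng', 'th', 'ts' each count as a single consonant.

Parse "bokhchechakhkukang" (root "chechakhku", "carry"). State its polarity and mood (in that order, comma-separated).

affirmative, indicative

Segment: bokh-chechakhku-kang.
polarity: bokh- → affirmative.
mood: -kang → indicative.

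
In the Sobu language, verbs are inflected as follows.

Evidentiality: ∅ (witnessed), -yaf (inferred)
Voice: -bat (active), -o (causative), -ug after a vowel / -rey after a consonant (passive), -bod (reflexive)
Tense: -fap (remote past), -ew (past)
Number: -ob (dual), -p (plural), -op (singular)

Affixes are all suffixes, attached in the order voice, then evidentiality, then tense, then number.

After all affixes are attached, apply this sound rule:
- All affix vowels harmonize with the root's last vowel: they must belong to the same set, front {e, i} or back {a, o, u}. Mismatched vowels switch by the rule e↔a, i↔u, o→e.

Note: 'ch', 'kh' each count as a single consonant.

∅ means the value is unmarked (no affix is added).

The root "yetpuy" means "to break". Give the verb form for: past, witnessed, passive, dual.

yetpuyrayawob

Attach voice passive -rey (after consonant 'y') → yetpuyrey.
evidentiality = witnessed: zero marking, form stays yetpuyrey.
Attach tense past -ew → yetpuyreyew.
Attach number dual -ob → yetpuyreyewob.
Apply vowel harmony: yetpuyreyewob → yetpuyrayawob.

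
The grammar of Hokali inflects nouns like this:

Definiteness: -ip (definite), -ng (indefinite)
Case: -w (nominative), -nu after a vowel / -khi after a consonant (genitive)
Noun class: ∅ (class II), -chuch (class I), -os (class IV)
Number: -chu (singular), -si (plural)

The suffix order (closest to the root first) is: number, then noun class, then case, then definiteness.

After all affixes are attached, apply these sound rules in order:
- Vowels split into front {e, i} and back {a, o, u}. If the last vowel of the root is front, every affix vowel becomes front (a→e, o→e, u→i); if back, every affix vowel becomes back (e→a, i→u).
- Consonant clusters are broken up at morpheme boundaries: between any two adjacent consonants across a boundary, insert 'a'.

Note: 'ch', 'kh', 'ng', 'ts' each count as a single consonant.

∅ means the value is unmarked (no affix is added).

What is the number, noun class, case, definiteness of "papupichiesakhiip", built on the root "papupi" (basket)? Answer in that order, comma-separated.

singular, class IV, genitive, definite

Segment: papupi-chu-os-khi-ip.
number: -chu → singular.
noun class: -os → class IV.
case: -nu/khi → genitive.
definiteness: -ip → definite.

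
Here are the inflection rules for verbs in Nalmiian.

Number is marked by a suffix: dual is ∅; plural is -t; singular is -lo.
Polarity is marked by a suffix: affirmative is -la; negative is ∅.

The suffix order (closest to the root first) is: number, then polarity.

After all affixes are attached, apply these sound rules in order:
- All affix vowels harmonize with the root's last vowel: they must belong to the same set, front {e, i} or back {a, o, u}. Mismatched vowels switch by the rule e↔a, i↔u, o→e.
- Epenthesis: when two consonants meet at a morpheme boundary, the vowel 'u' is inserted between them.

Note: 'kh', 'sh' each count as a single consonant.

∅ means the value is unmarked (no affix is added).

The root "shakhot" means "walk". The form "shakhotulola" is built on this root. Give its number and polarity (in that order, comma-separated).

singular, affirmative

Segment: shakhot-lo-la.
number: -lo → singular.
polarity: -la → affirmative.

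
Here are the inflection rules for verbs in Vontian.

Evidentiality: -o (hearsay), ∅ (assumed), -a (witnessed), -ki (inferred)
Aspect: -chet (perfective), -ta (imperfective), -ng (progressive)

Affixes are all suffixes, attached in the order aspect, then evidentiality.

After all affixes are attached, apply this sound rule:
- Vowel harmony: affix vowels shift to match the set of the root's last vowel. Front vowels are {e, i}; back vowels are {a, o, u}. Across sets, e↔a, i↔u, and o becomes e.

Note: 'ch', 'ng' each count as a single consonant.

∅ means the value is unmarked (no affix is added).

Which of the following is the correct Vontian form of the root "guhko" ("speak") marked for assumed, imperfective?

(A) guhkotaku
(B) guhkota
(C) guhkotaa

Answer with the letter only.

B

Attach aspect imperfective -ta → guhkota.
evidentiality = assumed: zero marking, form stays guhkota.
Vowel harmony: no change.
So the correct form is guhkota, option (B).
(A) guhkotaku is wrong: it uses inferred instead of assumed for evidentiality.
(C) guhkotaa is wrong: it uses witnessed instead of assumed for evidentiality.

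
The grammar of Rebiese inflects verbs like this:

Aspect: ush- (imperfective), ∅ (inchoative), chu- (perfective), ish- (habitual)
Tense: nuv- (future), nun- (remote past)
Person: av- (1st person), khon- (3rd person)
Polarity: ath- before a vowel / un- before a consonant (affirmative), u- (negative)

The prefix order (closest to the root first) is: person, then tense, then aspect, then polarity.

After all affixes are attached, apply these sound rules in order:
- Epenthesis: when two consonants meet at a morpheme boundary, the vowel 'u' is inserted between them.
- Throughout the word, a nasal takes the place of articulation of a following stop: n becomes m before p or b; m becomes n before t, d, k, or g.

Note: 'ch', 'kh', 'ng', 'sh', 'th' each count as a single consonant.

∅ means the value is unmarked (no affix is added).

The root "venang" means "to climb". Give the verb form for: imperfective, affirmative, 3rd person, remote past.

Attach person 3rd person khon- → khonvenang.
Attach tense remote past nun- → nunkhonvenang.
Attach aspect imperfective ush- → ushnunkhonvenang.
Attach polarity affirmative ath- (before vowel 'u') → athushnunkhonvenang.
Apply epenthesis: athushnunkhonvenang → athushununukhonuvenang.
Nasal assimilation: no change.

athushununukhonuvenang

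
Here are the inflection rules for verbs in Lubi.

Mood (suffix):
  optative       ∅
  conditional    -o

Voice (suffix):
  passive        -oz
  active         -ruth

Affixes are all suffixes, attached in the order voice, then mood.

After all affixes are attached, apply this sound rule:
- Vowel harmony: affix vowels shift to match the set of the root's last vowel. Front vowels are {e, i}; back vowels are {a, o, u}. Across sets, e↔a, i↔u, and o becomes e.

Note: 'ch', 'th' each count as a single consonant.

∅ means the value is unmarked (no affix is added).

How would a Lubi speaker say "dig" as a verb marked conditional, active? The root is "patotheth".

Attach voice active -ruth → patothethruth.
Attach mood conditional -o → patothethrutho.
Apply vowel harmony: patothethrutho → patothethrithe.

patothethrithe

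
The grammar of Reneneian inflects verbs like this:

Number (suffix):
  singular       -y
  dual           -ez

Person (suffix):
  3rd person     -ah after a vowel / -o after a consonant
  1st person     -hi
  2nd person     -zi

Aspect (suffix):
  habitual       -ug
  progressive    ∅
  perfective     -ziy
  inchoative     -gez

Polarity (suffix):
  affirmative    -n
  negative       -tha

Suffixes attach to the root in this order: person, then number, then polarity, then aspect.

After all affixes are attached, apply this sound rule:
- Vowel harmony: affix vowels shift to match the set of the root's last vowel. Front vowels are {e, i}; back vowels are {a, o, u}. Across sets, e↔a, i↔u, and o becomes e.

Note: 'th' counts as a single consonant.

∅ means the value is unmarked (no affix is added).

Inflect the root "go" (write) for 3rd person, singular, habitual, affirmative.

goahynug

Attach person 3rd person -ah (after vowel 'o') → goah.
Attach number singular -y → goahy.
Attach polarity affirmative -n → goahyn.
Attach aspect habitual -ug → goahynug.
Vowel harmony: no change.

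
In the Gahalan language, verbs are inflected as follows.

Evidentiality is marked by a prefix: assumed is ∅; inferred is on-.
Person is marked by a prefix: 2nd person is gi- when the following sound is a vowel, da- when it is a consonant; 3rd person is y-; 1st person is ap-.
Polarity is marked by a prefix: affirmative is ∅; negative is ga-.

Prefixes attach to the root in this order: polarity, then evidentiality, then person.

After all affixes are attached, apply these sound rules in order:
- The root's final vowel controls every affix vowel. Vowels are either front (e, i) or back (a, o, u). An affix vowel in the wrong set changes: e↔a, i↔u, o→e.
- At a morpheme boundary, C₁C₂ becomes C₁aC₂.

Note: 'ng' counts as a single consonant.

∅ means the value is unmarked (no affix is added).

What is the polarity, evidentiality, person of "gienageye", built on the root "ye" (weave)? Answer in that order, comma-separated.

Segment: gi-on-ga-ye.
polarity: ga- → negative.
evidentiality: on- → inferred.
person: gi/da- → 2nd person.

negative, inferred, 2nd person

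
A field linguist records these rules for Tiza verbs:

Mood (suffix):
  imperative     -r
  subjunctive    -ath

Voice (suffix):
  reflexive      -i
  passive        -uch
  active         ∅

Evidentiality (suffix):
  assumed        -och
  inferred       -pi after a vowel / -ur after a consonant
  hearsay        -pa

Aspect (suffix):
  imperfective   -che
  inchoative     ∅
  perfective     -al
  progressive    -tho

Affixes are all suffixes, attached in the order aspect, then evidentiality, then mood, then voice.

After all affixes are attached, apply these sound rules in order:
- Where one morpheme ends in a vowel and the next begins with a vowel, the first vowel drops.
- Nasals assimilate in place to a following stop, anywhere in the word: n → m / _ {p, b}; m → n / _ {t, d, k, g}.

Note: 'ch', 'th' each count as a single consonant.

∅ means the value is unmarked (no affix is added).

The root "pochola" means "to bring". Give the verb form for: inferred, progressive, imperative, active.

pocholathopir

Attach aspect progressive -tho → pocholatho.
Attach evidentiality inferred -pi (after vowel 'o') → pocholathopi.
Attach mood imperative -r → pocholathopir.
voice = active: zero marking, form stays pocholathopir.
Vowel deletion: no change.
Nasal assimilation: no change.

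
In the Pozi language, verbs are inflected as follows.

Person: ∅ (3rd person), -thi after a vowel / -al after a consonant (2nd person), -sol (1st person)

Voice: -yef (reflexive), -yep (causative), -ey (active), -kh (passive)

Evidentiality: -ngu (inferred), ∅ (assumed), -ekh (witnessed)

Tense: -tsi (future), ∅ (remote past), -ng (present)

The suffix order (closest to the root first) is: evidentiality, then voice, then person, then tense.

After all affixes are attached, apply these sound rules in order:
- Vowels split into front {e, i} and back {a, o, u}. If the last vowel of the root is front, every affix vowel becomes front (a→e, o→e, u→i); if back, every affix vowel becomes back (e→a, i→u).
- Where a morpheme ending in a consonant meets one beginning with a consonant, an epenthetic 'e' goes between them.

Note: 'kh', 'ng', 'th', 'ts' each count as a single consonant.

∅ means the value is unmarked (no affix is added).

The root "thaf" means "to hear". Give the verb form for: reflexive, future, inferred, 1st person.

Attach evidentiality inferred -ngu → thafngu.
Attach voice reflexive -yef → thafnguyef.
Attach person 1st person -sol → thafnguyefsol.
Attach tense future -tsi → thafnguyefsoltsi.
Apply vowel harmony: thafnguyefsoltsi → thafnguyafsoltsu.
Apply epenthesis: thafnguyafsoltsu → thafenguyafesoletsu.

thafenguyafesoletsu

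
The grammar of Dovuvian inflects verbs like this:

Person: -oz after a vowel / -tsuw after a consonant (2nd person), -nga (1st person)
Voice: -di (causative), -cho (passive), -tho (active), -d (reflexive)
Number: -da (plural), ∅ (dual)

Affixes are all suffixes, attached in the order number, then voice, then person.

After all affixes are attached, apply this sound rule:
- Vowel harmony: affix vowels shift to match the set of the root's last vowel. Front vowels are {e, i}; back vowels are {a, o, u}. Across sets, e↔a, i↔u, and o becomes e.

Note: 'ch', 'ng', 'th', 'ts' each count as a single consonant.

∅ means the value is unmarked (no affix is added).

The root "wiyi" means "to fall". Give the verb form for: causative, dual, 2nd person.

number = dual: zero marking, form stays wiyi.
Attach voice causative -di → wiyidi.
Attach person 2nd person -oz (after vowel 'i') → wiyidioz.
Apply vowel harmony: wiyidioz → wiyidiez.

wiyidiez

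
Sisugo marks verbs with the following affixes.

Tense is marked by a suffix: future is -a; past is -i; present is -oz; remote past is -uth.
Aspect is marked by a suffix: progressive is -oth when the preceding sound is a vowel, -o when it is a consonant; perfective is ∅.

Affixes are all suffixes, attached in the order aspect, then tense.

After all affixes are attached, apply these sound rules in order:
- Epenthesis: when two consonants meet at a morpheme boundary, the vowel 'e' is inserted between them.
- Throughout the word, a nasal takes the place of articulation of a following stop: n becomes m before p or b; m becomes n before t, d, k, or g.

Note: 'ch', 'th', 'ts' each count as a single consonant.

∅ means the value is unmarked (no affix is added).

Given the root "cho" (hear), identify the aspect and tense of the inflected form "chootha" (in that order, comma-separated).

Segment: cho-oth-a.
aspect: -oth/o → progressive.
tense: -a → future.

progressive, future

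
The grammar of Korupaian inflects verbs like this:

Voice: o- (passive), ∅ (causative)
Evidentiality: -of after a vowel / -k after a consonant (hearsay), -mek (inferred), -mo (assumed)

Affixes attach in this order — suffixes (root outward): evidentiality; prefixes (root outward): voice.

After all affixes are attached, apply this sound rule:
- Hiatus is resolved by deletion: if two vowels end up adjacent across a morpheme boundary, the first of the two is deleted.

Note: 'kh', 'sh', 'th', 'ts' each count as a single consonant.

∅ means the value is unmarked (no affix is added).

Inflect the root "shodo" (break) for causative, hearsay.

shodof

voice = causative: zero marking, form stays shodo.
Attach evidentiality hearsay -of (after vowel 'o') → shodoof.
Apply vowel deletion: shodoof → shodof.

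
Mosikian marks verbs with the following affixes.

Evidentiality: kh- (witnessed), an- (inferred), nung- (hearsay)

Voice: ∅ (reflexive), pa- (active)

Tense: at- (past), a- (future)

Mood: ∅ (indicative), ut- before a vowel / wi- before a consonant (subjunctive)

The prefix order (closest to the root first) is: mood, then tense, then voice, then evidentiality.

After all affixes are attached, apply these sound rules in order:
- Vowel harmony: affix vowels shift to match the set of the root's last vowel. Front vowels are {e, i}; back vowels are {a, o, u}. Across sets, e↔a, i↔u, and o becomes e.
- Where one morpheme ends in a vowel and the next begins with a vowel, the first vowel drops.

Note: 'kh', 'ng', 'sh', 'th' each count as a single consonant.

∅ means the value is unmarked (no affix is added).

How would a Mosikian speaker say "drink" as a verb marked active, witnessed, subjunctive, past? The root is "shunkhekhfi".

Attach mood subjunctive wi- (before consonant 'sh') → wishunkhekhfi.
Attach tense past at- → atwishunkhekhfi.
Attach voice active pa- → paatwishunkhekhfi.
Attach evidentiality witnessed kh- → khpaatwishunkhekhfi.
Apply vowel harmony: khpaatwishunkhekhfi → khpeetwishunkhekhfi.
Apply vowel deletion: khpeetwishunkhekhfi → khpetwishunkhekhfi.

khpetwishunkhekhfi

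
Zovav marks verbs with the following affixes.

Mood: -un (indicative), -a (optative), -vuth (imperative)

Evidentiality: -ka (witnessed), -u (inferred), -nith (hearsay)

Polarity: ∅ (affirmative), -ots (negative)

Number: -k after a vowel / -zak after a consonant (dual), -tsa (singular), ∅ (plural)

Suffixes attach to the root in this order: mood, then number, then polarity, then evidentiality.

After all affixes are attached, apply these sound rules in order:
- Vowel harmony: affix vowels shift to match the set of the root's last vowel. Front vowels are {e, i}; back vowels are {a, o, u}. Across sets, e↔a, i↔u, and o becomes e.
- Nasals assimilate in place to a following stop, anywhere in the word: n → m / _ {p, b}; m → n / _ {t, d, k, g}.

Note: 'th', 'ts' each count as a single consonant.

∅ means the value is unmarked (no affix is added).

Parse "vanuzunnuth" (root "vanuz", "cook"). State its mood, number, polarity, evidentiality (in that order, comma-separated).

Segment: vanuz-un-nith.
mood: -un → indicative.
number: ∅ → plural.
polarity: ∅ → affirmative.
evidentiality: -nith → hearsay.

indicative, plural, affirmative, hearsay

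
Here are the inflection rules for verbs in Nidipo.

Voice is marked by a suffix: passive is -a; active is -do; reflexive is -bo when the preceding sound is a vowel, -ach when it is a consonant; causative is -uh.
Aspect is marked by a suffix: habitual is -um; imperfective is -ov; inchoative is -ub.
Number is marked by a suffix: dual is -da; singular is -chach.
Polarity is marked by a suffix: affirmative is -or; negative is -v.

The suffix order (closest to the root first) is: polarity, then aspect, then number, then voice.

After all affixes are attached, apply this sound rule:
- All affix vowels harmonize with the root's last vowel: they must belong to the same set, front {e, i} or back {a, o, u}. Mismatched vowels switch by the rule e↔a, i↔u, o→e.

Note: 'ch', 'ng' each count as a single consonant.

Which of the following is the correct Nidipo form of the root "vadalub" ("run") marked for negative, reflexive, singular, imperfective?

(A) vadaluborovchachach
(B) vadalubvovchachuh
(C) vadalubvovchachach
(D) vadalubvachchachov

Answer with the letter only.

C

Attach polarity negative -v → vadalubv.
Attach aspect imperfective -ov → vadalubvov.
Attach number singular -chach → vadalubvovchach.
Attach voice reflexive -ach (after consonant 'ch') → vadalubvovchachach.
Vowel harmony: no change.
So the correct form is vadalubvovchachach, option (C).
(B) vadalubvovchachuh is wrong: it uses causative instead of reflexive for voice.
(D) vadalubvachchachov is wrong: it has the affixes in the wrong order.
(A) vadaluborovchachach is wrong: it uses affirmative instead of negative for polarity.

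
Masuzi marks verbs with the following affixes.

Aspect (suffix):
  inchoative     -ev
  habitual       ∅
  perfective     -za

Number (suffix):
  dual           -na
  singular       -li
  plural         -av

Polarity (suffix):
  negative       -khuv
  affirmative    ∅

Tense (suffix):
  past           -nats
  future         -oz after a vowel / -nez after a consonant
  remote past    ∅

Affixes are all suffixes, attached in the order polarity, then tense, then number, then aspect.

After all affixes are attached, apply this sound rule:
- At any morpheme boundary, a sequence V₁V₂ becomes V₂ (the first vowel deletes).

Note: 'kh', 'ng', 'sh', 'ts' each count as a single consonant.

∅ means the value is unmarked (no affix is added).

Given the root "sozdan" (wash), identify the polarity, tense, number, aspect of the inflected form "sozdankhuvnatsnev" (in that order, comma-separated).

Segment: sozdan-khuv-nats-na-ev.
polarity: -khuv → negative.
tense: -nats → past.
number: -na → dual.
aspect: -ev → inchoative.

negative, past, dual, inchoative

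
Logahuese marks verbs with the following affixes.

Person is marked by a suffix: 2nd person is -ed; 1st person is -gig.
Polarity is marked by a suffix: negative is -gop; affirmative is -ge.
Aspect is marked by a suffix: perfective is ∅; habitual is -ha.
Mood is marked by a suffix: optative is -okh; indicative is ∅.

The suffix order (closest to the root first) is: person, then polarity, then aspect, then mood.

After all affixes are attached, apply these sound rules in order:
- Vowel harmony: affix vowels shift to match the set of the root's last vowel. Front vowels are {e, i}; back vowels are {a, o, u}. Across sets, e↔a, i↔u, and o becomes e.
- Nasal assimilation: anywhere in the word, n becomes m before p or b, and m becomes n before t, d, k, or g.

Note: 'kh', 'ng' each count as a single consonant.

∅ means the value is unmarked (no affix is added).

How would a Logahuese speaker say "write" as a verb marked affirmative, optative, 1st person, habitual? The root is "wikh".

Attach person 1st person -gig → wikhgig.
Attach polarity affirmative -ge → wikhgigge.
Attach aspect habitual -ha → wikhgiggeha.
Attach mood optative -okh → wikhgiggehaokh.
Apply vowel harmony: wikhgiggehaokh → wikhgiggeheekh.
Nasal assimilation: no change.

wikhgiggeheekh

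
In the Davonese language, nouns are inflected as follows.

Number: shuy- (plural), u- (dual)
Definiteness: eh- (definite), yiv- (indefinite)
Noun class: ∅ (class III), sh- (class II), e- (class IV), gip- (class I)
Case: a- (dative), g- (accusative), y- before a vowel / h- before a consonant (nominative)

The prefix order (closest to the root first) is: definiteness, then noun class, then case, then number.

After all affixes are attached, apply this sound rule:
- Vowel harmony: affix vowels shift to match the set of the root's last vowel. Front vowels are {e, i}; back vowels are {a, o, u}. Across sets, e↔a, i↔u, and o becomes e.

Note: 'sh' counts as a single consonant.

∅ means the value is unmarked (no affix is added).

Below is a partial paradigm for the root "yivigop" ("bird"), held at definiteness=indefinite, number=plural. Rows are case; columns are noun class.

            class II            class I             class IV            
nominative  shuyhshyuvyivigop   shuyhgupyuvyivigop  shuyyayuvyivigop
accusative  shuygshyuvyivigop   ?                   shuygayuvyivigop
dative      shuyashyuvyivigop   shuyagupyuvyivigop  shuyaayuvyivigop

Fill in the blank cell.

shuyggupyuvyivigop

Attach definiteness indefinite yiv- → yivyivigop.
Attach noun class class I gip- → gipyivyivigop.
Attach case accusative g- → ggipyivyivigop.
Attach number plural shuy- → shuyggipyivyivigop.
Apply vowel harmony: shuyggipyivyivigop → shuyggupyuvyivigop.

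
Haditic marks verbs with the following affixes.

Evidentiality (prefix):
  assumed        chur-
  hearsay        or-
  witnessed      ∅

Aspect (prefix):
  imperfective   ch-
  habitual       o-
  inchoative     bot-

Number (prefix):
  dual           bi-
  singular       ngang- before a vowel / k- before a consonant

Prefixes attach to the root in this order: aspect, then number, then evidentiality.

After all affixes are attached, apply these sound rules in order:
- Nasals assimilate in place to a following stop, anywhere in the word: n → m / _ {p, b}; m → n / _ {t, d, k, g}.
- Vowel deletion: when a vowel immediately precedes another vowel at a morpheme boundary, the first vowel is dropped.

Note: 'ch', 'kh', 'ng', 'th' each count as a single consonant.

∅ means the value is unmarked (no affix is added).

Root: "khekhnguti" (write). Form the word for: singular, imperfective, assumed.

churkchkhekhnguti

Attach aspect imperfective ch- → chkhekhnguti.
Attach number singular k- (before consonant 'ch') → kchkhekhnguti.
Attach evidentiality assumed chur- → churkchkhekhnguti.
Nasal assimilation: no change.
Vowel deletion: no change.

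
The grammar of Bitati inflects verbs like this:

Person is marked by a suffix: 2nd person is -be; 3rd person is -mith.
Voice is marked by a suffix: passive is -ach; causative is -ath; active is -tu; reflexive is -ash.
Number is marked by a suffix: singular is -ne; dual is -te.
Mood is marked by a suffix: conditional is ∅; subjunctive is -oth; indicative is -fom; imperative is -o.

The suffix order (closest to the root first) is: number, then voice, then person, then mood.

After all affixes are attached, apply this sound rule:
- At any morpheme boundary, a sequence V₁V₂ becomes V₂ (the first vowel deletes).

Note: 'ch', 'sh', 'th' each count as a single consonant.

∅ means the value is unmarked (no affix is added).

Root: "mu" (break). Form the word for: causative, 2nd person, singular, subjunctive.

Attach number singular -ne → mune.
Attach voice causative -ath → muneath.
Attach person 2nd person -be → muneathbe.
Attach mood subjunctive -oth → muneathbeoth.
Apply vowel deletion: muneathbeoth → munathboth.

munathboth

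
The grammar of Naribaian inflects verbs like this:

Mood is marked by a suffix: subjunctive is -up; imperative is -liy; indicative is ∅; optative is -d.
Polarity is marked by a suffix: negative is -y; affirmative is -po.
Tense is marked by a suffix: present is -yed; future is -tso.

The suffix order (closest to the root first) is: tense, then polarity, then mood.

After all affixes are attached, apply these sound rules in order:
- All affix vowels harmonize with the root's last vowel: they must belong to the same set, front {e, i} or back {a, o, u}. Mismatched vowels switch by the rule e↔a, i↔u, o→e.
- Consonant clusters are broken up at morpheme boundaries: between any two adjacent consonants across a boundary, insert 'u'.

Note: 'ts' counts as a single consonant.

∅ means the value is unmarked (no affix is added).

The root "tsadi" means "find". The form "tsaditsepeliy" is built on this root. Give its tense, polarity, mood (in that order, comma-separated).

future, affirmative, imperative

Segment: tsadi-tso-po-liy.
tense: -tso → future.
polarity: -po → affirmative.
mood: -liy → imperative.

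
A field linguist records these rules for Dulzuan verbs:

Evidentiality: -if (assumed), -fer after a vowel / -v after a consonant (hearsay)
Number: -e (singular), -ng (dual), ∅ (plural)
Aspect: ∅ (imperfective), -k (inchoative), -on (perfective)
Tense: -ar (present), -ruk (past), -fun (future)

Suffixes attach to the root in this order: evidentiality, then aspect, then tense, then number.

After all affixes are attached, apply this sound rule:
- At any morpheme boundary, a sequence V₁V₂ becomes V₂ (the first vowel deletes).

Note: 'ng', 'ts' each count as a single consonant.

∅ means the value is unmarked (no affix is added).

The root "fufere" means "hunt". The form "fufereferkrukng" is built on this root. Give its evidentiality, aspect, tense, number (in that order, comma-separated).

hearsay, inchoative, past, dual

Segment: fufere-fer-k-ruk-ng.
evidentiality: -fer/v → hearsay.
aspect: -k → inchoative.
tense: -ruk → past.
number: -ng → dual.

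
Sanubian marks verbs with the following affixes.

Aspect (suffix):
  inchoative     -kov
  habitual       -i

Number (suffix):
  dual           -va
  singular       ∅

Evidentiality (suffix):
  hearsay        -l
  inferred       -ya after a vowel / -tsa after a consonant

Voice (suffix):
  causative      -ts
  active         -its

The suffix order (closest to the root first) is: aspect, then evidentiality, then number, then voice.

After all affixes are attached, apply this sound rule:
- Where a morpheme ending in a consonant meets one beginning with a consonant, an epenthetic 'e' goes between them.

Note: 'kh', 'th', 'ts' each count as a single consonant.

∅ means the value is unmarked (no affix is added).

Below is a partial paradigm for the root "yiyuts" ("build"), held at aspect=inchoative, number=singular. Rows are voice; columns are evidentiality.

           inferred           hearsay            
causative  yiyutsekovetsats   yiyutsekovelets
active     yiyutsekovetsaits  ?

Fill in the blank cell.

Attach aspect inchoative -kov → yiyutskov.
Attach evidentiality hearsay -l → yiyutskovl.
number = singular: zero marking, form stays yiyutskovl.
Attach voice active -its → yiyutskovlits.
Apply epenthesis: yiyutskovlits → yiyutsekovelits.

yiyutsekovelits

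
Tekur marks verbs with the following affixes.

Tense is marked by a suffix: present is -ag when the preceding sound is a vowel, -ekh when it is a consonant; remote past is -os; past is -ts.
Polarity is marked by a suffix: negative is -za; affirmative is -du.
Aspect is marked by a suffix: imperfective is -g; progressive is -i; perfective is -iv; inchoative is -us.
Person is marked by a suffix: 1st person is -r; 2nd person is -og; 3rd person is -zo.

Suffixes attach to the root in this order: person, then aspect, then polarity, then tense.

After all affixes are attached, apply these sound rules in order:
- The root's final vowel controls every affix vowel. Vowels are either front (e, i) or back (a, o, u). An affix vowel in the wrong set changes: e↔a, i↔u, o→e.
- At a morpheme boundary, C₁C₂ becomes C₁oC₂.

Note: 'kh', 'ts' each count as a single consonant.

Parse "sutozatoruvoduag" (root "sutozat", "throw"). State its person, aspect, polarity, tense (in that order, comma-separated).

1st person, perfective, affirmative, present

Segment: sutozat-r-iv-du-ag.
person: -r → 1st person.
aspect: -iv → perfective.
polarity: -du → affirmative.
tense: -ag/ekh → present.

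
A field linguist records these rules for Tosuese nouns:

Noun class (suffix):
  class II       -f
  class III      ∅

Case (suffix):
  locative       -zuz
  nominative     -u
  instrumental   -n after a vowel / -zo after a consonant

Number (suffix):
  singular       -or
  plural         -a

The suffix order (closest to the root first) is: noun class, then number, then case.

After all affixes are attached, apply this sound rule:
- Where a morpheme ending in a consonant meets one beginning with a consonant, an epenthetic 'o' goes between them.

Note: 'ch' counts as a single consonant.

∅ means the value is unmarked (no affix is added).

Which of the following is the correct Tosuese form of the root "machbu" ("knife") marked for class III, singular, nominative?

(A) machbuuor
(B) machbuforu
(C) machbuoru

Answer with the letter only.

C

noun class = class III: zero marking, form stays machbu.
Attach number singular -or → machbuor.
Attach case nominative -u → machbuoru.
Epenthesis: no change.
So the correct form is machbuoru, option (C).
(B) machbuforu is wrong: it uses class II instead of class III for noun class.
(A) machbuuor is wrong: it has the affixes in the wrong order.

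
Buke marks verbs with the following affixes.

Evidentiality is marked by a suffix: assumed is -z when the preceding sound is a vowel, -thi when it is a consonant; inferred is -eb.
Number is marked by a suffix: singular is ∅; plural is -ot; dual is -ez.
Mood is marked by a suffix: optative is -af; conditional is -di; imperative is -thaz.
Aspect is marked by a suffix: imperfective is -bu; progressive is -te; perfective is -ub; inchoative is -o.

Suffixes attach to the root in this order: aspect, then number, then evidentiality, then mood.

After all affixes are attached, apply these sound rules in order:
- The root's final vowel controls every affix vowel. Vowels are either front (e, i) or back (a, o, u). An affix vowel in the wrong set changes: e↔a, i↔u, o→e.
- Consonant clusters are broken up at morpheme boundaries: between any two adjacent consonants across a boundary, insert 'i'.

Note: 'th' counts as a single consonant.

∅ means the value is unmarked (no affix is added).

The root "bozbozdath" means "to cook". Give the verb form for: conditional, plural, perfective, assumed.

Attach aspect perfective -ub → bozbozdathub.
Attach number plural -ot → bozbozdathubot.
Attach evidentiality assumed -thi (after consonant 't') → bozbozdathubotthi.
Attach mood conditional -di → bozbozdathubotthidi.
Apply vowel harmony: bozbozdathubotthidi → bozbozdathubotthudu.
Apply epenthesis: bozbozdathubotthudu → bozbozdathubotithudu.

bozbozdathubotithudu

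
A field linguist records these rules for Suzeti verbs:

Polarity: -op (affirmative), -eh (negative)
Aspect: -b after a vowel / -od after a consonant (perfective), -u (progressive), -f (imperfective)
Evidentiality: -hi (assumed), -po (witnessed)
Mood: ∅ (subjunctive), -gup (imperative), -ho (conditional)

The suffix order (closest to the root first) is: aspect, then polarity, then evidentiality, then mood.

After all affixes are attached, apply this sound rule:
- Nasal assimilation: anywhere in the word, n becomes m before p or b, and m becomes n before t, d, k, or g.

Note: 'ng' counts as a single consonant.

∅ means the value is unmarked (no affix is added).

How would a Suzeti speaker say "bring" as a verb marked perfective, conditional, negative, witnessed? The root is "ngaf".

Attach aspect perfective -od (after consonant 'f') → ngafod.
Attach polarity negative -eh → ngafodeh.
Attach evidentiality witnessed -po → ngafodehpo.
Attach mood conditional -ho → ngafodehpoho.
Nasal assimilation: no change.

ngafodehpoho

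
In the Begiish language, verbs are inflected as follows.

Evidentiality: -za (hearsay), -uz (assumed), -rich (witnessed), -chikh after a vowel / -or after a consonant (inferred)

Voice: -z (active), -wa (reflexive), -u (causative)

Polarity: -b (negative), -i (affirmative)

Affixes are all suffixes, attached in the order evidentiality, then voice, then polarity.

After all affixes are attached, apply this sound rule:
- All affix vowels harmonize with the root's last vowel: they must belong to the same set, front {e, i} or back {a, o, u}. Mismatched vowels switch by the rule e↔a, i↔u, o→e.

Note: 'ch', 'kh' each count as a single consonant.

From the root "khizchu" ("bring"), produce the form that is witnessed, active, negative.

khizchuruchzb

Attach evidentiality witnessed -rich → khizchurich.
Attach voice active -z → khizchurichz.
Attach polarity negative -b → khizchurichzb.
Apply vowel harmony: khizchurichzb → khizchuruchzb.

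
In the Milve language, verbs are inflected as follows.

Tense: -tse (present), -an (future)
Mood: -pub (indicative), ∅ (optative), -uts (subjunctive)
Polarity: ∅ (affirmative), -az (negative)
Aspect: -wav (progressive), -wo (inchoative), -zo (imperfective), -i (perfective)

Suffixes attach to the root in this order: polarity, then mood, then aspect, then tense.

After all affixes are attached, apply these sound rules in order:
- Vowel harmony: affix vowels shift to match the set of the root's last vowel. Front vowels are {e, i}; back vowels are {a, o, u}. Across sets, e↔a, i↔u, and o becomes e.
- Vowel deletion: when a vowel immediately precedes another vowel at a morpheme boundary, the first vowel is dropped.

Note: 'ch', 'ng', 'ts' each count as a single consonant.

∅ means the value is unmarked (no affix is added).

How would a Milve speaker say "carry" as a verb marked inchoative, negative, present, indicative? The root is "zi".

zezpibwetse

Attach polarity negative -az → ziaz.
Attach mood indicative -pub → ziazpub.
Attach aspect inchoative -wo → ziazpubwo.
Attach tense present -tse → ziazpubwotse.
Apply vowel harmony: ziazpubwotse → ziezpibwetse.
Apply vowel deletion: ziezpibwetse → zezpibwetse.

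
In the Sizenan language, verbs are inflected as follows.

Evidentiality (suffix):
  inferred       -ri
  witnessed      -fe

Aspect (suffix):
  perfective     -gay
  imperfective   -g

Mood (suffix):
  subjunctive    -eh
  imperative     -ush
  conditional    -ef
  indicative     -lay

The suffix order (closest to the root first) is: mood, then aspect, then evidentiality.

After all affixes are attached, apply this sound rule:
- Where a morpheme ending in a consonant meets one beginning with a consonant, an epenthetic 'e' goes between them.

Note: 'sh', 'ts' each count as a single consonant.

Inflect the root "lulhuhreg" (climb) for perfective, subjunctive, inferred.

lulhuhregehegayeri

Attach mood subjunctive -eh → lulhuhregeh.
Attach aspect perfective -gay → lulhuhregehgay.
Attach evidentiality inferred -ri → lulhuhregehgayri.
Apply epenthesis: lulhuhregehgayri → lulhuhregehegayeri.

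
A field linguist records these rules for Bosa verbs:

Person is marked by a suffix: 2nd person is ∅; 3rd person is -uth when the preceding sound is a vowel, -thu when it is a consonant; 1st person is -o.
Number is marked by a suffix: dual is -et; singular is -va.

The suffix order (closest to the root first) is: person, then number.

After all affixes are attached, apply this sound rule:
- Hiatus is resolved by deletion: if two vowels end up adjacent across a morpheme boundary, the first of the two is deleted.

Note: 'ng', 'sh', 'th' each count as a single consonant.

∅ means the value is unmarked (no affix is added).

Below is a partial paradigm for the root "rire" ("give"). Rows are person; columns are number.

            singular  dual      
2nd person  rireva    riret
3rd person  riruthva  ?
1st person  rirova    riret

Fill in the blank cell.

Attach person 3rd person -uth (after vowel 'e') → rireuth.
Attach number dual -et → rireuthet.
Apply vowel deletion: rireuthet → riruthet.

riruthet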